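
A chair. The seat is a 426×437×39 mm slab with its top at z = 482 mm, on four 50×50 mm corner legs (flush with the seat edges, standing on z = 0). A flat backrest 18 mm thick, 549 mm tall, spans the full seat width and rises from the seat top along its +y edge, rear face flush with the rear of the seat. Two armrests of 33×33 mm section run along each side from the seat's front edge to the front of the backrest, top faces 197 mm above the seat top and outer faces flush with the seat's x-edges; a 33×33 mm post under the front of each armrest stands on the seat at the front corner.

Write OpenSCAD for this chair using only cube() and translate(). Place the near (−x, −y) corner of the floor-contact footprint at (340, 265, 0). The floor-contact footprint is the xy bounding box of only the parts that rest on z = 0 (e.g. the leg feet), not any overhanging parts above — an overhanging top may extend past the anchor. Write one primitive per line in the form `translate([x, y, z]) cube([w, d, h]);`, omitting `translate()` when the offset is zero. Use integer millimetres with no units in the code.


translate([340, 265, 443]) cube([426, 437, 39]);
translate([340, 265, 0]) cube([50, 50, 443]);
translate([716, 265, 0]) cube([50, 50, 443]);
translate([340, 652, 0]) cube([50, 50, 443]);
translate([716, 652, 0]) cube([50, 50, 443]);
translate([340, 684, 482]) cube([426, 18, 549]);
translate([340, 265, 646]) cube([33, 419, 33]);
translate([733, 265, 646]) cube([33, 419, 33]);
translate([340, 265, 482]) cube([33, 33, 164]);
translate([733, 265, 482]) cube([33, 33, 164]);


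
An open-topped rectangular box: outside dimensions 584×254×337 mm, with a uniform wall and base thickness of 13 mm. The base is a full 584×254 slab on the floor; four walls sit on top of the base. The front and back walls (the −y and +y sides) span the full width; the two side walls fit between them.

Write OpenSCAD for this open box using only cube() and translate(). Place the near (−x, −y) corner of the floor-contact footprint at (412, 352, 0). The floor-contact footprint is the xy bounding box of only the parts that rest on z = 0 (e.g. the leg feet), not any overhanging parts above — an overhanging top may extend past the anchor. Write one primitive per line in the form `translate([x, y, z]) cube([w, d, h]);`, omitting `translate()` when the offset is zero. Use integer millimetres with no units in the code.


translate([412, 352, 0]) cube([584, 254, 13]);
translate([412, 352, 13]) cube([584, 13, 324]);
translate([412, 593, 13]) cube([584, 13, 324]);
translate([412, 365, 13]) cube([13, 228, 324]);
translate([983, 365, 13]) cube([13, 228, 324]);


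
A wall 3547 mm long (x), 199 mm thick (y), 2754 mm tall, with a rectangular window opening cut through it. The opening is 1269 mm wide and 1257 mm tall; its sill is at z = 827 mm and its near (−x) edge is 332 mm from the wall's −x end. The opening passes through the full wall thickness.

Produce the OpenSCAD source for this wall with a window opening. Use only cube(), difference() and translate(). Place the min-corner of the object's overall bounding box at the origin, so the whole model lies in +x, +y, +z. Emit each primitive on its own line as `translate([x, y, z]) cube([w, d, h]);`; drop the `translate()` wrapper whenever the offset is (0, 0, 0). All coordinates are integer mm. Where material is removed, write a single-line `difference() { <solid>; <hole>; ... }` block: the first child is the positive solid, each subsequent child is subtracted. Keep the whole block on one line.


difference() { cube([3547, 199, 2754]); translate([332, 0, 827]) cube([1269, 199, 1257]); }


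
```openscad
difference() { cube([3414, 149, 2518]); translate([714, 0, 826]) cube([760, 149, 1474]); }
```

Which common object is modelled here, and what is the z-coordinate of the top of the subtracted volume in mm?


A wall with a window opening. The window head height is 2300 mm.

A wall with a rectangular opening subtracted — a window. Sill at z = 826, opening 1474 mm tall, so the head is at 826 + 1474 = 2300 mm.


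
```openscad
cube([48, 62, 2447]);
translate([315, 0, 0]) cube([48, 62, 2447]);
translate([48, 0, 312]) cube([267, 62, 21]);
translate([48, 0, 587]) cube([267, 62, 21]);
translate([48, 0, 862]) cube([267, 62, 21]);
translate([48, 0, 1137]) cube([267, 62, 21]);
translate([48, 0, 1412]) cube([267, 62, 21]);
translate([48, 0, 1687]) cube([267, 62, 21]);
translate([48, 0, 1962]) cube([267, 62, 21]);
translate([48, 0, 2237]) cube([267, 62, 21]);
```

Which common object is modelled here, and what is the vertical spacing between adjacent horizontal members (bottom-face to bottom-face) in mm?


A ladder. The rung spacing is 275 mm.

Two tall 48×62 posts with 8 short bars between them — a ladder. Adjacent rungs sit at z = 312 and z = 587, so the spacing is 587 − 312 = 275 mm.


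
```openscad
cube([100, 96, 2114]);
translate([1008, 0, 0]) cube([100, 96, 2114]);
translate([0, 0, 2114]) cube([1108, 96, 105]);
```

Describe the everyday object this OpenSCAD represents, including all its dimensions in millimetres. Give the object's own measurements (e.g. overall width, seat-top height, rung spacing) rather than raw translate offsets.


A door frame. The clear opening is 908 mm wide and 2114 mm high. Two 100 mm wide jambs, 96 mm deep, stand either side of the opening from the floor to the top of the opening. A 105 mm thick head sits across the top of both jambs, spanning the full outside width of the frame.


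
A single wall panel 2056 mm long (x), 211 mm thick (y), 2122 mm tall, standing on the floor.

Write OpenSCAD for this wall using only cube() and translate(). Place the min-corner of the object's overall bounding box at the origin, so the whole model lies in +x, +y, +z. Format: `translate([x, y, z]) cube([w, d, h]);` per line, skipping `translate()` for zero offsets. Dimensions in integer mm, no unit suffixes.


cube([2056, 211, 2122]);


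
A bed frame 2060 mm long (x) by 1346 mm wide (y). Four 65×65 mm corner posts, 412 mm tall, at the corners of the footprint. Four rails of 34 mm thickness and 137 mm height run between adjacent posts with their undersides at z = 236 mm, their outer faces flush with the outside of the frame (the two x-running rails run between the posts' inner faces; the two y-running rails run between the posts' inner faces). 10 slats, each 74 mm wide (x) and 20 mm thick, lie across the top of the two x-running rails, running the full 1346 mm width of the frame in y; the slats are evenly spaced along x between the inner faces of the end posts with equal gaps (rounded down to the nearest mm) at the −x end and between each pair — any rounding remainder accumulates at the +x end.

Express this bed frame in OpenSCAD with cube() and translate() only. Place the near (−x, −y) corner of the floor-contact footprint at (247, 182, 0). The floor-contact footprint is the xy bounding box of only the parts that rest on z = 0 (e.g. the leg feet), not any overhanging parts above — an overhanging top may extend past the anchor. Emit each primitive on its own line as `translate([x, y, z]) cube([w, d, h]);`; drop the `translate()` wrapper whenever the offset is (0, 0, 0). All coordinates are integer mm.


translate([247, 182, 0]) cube([65, 65, 412]);
translate([247, 1463, 0]) cube([65, 65, 412]);
translate([2242, 182, 0]) cube([65, 65, 412]);
translate([2242, 1463, 0]) cube([65, 65, 412]);
translate([312, 182, 236]) cube([1930, 34, 137]);
translate([312, 1494, 236]) cube([1930, 34, 137]);
translate([247, 247, 236]) cube([34, 1216, 137]);
translate([2273, 247, 236]) cube([34, 1216, 137]);
translate([420, 182, 373]) cube([74, 1346, 20]);
translate([602, 182, 373]) cube([74, 1346, 20]);
translate([784, 182, 373]) cube([74, 1346, 20]);
translate([966, 182, 373]) cube([74, 1346, 20]);
translate([1148, 182, 373]) cube([74, 1346, 20]);
translate([1330, 182, 373]) cube([74, 1346, 20]);
translate([1512, 182, 373]) cube([74, 1346, 20]);
translate([1694, 182, 373]) cube([74, 1346, 20]);
translate([1876, 182, 373]) cube([74, 1346, 20]);
translate([2058, 182, 373]) cube([74, 1346, 20]);


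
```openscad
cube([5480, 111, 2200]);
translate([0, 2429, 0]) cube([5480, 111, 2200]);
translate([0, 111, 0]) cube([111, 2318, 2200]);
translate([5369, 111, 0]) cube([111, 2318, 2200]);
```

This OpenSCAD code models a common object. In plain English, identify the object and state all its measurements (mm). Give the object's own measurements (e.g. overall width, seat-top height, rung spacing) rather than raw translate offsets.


The wall frame of a small rectangular building: four walls, each 2200 mm tall and 111 mm thick, enclosing a footprint 5480 mm (x) by 2540 mm (y) outside-to-outside, with no floor or roof. The front and back walls (the −y and +y sides) span the full width; the two side walls fit between them.


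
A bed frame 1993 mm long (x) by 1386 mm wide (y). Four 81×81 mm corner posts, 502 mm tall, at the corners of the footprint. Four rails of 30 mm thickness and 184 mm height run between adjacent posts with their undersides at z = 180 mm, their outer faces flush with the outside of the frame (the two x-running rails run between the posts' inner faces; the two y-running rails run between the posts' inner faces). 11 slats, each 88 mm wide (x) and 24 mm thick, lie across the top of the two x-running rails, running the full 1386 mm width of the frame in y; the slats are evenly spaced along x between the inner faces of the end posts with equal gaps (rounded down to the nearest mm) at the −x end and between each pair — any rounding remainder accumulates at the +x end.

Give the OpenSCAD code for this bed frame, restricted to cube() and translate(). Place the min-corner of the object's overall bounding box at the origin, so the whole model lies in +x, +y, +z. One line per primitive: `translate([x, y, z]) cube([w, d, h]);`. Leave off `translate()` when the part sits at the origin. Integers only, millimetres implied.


cube([81, 81, 502]);
translate([0, 1305, 0]) cube([81, 81, 502]);
translate([1912, 0, 0]) cube([81, 81, 502]);
translate([1912, 1305, 0]) cube([81, 81, 502]);
translate([81, 0, 180]) cube([1831, 30, 184]);
translate([81, 1356, 180]) cube([1831, 30, 184]);
translate([0, 81, 180]) cube([30, 1224, 184]);
translate([1963, 81, 180]) cube([30, 1224, 184]);
translate([152, 0, 364]) cube([88, 1386, 24]);
translate([311, 0, 364]) cube([88, 1386, 24]);
translate([470, 0, 364]) cube([88, 1386, 24]);
translate([629, 0, 364]) cube([88, 1386, 24]);
translate([788, 0, 364]) cube([88, 1386, 24]);
translate([947, 0, 364]) cube([88, 1386, 24]);
translate([1106, 0, 364]) cube([88, 1386, 24]);
translate([1265, 0, 364]) cube([88, 1386, 24]);
translate([1424, 0, 364]) cube([88, 1386, 24]);
translate([1583, 0, 364]) cube([88, 1386, 24]);
translate([1742, 0, 364]) cube([88, 1386, 24]);


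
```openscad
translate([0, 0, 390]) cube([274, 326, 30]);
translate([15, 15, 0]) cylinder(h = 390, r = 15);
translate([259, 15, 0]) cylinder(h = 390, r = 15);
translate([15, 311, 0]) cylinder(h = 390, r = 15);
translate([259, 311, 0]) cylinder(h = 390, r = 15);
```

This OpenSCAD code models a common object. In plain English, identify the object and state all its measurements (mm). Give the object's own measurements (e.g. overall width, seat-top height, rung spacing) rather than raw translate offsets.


A simple wooden stool: a rectangular seat 274 mm (x) by 326 mm (y), 30 mm thick, top face at z = 420 mm, on four round legs, each 30 mm in diameter. The legs rest on z = 0, each leg's axis is inset half a diameter from the nearest pair of seat edges (so the leg's bounding box is flush with the corner).


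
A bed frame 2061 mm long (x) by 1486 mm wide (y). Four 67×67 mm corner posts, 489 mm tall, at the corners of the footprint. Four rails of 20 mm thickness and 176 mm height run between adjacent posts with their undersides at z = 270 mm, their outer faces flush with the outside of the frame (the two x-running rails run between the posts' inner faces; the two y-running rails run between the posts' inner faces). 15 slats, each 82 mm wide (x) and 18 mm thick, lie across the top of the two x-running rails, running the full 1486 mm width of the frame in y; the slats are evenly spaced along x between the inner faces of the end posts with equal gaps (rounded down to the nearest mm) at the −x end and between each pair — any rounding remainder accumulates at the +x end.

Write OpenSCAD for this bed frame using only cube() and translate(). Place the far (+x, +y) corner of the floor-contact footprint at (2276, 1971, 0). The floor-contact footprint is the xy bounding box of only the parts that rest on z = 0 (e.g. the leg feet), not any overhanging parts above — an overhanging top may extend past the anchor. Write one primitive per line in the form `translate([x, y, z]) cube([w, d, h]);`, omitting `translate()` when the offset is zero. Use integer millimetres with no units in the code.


// slat z = rail_z + rail_h = 270 + 176 = 446
// slat gap = ⌊(1927 − 15·82) / 16⌋ = 43
translate([215, 485, 0]) cube([67, 67, 489]);
translate([215, 1904, 0]) cube([67, 67, 489]);
translate([2209, 485, 0]) cube([67, 67, 489]);
translate([2209, 1904, 0]) cube([67, 67, 489]);
translate([282, 485, 270]) cube([1927, 20, 176]);
translate([282, 1951, 270]) cube([1927, 20, 176]);
translate([215, 552, 270]) cube([20, 1352, 176]);
translate([2256, 552, 270]) cube([20, 1352, 176]);
translate([325, 485, 446]) cube([82, 1486, 18]);
translate([450, 485, 446]) cube([82, 1486, 18]);
translate([575, 485, 446]) cube([82, 1486, 18]);
translate([700, 485, 446]) cube([82, 1486, 18]);
translate([825, 485, 446]) cube([82, 1486, 18]);
translate([950, 485, 446]) cube([82, 1486, 18]);
translate([1075, 485, 446]) cube([82, 1486, 18]);
translate([1200, 485, 446]) cube([82, 1486, 18]);
translate([1325, 485, 446]) cube([82, 1486, 18]);
translate([1450, 485, 446]) cube([82, 1486, 18]);
translate([1575, 485, 446]) cube([82, 1486, 18]);
translate([1700, 485, 446]) cube([82, 1486, 18]);
translate([1825, 485, 446]) cube([82, 1486, 18]);
translate([1950, 485, 446]) cube([82, 1486, 18]);
translate([2075, 485, 446]) cube([82, 1486, 18]);


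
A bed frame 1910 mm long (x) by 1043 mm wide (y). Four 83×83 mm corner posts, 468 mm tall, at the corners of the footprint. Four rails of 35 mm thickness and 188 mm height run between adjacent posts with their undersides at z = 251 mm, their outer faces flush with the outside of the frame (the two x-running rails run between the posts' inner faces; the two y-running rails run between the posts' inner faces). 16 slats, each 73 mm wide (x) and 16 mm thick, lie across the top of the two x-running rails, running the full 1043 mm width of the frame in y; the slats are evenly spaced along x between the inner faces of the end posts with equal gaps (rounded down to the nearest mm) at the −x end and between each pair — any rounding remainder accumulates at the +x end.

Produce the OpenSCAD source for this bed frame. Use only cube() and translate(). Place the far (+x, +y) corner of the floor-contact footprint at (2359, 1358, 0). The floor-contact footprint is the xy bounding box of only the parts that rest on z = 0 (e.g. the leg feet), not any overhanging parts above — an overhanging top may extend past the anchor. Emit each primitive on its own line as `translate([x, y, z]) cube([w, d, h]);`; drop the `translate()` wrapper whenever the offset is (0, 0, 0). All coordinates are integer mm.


translate([449, 315, 0]) cube([83, 83, 468]);
translate([449, 1275, 0]) cube([83, 83, 468]);
translate([2276, 315, 0]) cube([83, 83, 468]);
translate([2276, 1275, 0]) cube([83, 83, 468]);
translate([532, 315, 251]) cube([1744, 35, 188]);
translate([532, 1323, 251]) cube([1744, 35, 188]);
translate([449, 398, 251]) cube([35, 877, 188]);
translate([2324, 398, 251]) cube([35, 877, 188]);
translate([565, 315, 439]) cube([73, 1043, 16]);
translate([671, 315, 439]) cube([73, 1043, 16]);
translate([777, 315, 439]) cube([73, 1043, 16]);
translate([883, 315, 439]) cube([73, 1043, 16]);
translate([989, 315, 439]) cube([73, 1043, 16]);
translate([1095, 315, 439]) cube([73, 1043, 16]);
translate([1201, 315, 439]) cube([73, 1043, 16]);
translate([1307, 315, 439]) cube([73, 1043, 16]);
translate([1413, 315, 439]) cube([73, 1043, 16]);
translate([1519, 315, 439]) cube([73, 1043, 16]);
translate([1625, 315, 439]) cube([73, 1043, 16]);
translate([1731, 315, 439]) cube([73, 1043, 16]);
translate([1837, 315, 439]) cube([73, 1043, 16]);
translate([1943, 315, 439]) cube([73, 1043, 16]);
translate([2049, 315, 439]) cube([73, 1043, 16]);
translate([2155, 315, 439]) cube([73, 1043, 16]);


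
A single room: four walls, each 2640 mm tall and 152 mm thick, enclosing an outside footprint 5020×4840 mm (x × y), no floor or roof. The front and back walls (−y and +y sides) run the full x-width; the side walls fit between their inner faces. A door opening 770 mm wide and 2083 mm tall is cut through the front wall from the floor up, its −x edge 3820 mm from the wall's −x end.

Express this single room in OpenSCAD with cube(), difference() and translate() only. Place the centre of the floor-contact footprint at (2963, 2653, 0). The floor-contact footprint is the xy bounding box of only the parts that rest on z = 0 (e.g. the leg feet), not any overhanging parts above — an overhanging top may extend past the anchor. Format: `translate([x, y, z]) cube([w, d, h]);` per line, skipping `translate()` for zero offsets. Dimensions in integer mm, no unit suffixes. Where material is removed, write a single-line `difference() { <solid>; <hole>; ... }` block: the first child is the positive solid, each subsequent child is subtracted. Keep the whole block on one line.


difference() { translate([453, 233, 0]) cube([5020, 152, 2640]); translate([4273, 233, 0]) cube([770, 152, 2083]); }
translate([453, 4921, 0]) cube([5020, 152, 2640]);
translate([453, 385, 0]) cube([152, 4536, 2640]);
translate([5321, 385, 0]) cube([152, 4536, 2640]);


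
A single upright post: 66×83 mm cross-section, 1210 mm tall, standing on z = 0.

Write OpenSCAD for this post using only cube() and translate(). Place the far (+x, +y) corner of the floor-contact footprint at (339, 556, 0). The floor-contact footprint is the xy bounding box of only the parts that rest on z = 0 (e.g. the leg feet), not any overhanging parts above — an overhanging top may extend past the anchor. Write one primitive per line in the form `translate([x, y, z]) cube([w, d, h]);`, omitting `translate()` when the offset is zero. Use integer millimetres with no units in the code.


translate([273, 473, 0]) cube([66, 83, 1210]);


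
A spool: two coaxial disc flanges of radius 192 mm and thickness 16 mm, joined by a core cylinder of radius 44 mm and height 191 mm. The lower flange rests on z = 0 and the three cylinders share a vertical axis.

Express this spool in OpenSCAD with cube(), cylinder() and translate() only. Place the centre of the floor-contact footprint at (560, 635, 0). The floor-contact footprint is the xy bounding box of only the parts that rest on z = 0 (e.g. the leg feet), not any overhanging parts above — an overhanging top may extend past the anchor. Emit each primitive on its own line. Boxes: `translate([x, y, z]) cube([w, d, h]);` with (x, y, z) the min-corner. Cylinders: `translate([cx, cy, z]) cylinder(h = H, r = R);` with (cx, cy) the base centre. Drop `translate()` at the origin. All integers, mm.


translate([560, 635, 0]) cylinder(h = 16, r = 192);
translate([560, 635, 16]) cylinder(h = 191, r = 44);
translate([560, 635, 207]) cylinder(h = 16, r = 192);


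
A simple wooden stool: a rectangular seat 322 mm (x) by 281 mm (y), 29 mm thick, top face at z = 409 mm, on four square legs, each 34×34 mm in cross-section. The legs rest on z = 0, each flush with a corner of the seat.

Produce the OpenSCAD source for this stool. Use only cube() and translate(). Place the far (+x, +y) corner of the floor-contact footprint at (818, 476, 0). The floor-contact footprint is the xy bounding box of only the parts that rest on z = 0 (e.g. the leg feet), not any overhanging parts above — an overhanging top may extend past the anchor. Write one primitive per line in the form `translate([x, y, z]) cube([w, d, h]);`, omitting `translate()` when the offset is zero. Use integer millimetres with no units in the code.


translate([496, 195, 380]) cube([322, 281, 29]);
translate([496, 195, 0]) cube([34, 34, 380]);
translate([784, 195, 0]) cube([34, 34, 380]);
translate([496, 442, 0]) cube([34, 34, 380]);
translate([784, 442, 0]) cube([34, 34, 380]);


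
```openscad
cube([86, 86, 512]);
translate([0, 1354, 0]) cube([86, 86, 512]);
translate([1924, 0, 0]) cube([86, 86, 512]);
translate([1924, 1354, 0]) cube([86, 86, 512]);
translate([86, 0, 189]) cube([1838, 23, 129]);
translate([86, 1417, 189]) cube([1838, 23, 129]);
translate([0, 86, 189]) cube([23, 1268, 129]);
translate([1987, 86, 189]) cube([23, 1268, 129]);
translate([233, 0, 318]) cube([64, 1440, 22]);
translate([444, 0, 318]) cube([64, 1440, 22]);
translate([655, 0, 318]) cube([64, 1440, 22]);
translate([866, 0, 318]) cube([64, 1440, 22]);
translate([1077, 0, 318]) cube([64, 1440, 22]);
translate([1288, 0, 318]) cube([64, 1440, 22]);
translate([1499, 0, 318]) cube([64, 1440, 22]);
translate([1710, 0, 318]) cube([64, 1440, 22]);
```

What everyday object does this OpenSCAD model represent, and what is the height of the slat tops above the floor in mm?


A bed frame. The slat-top height is 340 mm.

Four posts, four rails, and a row of slats — a bed frame. Slats sit on the rails at z = 189 + 129 = 318; with slat thickness 22, the top is 340 mm.


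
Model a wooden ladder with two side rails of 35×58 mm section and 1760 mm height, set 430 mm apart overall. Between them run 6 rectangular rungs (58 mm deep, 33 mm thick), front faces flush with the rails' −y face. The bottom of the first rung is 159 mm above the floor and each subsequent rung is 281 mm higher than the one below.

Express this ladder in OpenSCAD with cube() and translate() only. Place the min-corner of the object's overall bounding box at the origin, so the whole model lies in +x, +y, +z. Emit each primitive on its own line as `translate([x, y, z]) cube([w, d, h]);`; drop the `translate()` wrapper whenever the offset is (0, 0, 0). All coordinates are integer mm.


cube([35, 58, 1760]);
translate([395, 0, 0]) cube([35, 58, 1760]);
translate([35, 0, 159]) cube([360, 58, 33]);
translate([35, 0, 440]) cube([360, 58, 33]);
translate([35, 0, 721]) cube([360, 58, 33]);
translate([35, 0, 1002]) cube([360, 58, 33]);
translate([35, 0, 1283]) cube([360, 58, 33]);
translate([35, 0, 1564]) cube([360, 58, 33]);


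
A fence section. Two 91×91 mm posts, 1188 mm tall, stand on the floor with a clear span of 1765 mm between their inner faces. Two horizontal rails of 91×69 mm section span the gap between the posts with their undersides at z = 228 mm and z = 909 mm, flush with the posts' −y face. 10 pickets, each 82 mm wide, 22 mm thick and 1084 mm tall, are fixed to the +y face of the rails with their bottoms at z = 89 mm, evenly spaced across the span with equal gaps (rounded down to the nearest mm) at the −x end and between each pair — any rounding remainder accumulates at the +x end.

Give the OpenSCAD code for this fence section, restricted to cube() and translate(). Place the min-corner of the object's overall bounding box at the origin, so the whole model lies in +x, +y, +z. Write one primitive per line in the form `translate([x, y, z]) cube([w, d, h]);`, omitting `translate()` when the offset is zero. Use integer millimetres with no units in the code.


cube([91, 91, 1188]);
translate([1856, 0, 0]) cube([91, 91, 1188]);
translate([91, 0, 228]) cube([1765, 91, 69]);
translate([91, 0, 909]) cube([1765, 91, 69]);
translate([176, 91, 89]) cube([82, 22, 1084]);
translate([343, 91, 89]) cube([82, 22, 1084]);
translate([510, 91, 89]) cube([82, 22, 1084]);
translate([677, 91, 89]) cube([82, 22, 1084]);
translate([844, 91, 89]) cube([82, 22, 1084]);
translate([1011, 91, 89]) cube([82, 22, 1084]);
translate([1178, 91, 89]) cube([82, 22, 1084]);
translate([1345, 91, 89]) cube([82, 22, 1084]);
translate([1512, 91, 89]) cube([82, 22, 1084]);
translate([1679, 91, 89]) cube([82, 22, 1084]);


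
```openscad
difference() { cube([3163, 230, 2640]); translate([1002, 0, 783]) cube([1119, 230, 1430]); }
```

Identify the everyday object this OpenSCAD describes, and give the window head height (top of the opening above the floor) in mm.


A wall with a window opening. The window head height is 2213 mm.

A wall with a rectangular opening subtracted — a window. Sill at z = 783, opening 1430 mm tall, so the head is at 783 + 1430 = 2213 mm.


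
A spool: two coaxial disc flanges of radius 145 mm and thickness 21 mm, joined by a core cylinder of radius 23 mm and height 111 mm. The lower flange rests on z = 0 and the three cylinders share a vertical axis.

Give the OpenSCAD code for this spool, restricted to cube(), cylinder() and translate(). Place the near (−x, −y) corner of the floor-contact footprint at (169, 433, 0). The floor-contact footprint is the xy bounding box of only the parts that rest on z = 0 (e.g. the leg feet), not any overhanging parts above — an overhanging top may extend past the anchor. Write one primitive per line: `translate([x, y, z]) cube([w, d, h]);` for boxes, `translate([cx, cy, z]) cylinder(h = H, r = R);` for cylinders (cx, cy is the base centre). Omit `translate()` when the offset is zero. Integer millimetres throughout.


translate([314, 578, 0]) cylinder(h = 21, r = 145);
translate([314, 578, 21]) cylinder(h = 111, r = 23);
translate([314, 578, 132]) cylinder(h = 21, r = 145);


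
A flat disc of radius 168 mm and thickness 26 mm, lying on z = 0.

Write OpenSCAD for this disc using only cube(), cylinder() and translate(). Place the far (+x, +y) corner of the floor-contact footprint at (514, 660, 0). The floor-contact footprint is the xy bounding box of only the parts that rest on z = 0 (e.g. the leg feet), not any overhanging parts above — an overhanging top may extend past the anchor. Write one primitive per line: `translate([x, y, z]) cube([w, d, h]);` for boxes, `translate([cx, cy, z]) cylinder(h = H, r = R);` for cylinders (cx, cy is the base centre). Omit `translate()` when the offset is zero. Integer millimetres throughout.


translate([346, 492, 0]) cylinder(h = 26, r = 168);


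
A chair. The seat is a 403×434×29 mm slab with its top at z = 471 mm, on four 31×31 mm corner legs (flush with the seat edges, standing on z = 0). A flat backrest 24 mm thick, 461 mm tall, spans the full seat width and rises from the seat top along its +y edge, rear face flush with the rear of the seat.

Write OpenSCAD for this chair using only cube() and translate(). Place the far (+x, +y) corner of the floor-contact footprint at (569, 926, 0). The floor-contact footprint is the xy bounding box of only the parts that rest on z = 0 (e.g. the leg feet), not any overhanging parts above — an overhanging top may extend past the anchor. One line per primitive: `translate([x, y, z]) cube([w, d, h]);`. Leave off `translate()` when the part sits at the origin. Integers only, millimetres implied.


// leg_h = 471 - 29 = 442
translate([166, 492, 442]) cube([403, 434, 29]);
translate([166, 492, 0]) cube([31, 31, 442]);
translate([538, 492, 0]) cube([31, 31, 442]);
translate([166, 895, 0]) cube([31, 31, 442]);
translate([538, 895, 0]) cube([31, 31, 442]);
translate([166, 902, 471]) cube([403, 24, 461]);


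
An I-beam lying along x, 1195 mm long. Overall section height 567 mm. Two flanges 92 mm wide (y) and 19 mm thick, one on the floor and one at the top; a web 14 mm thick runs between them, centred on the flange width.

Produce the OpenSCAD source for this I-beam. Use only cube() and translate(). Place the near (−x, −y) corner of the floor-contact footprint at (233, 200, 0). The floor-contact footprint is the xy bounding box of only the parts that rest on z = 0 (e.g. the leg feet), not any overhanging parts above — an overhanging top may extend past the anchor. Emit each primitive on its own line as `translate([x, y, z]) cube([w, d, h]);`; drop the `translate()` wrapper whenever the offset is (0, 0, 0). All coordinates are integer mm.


translate([233, 200, 0]) cube([1195, 92, 19]);
translate([233, 239, 19]) cube([1195, 14, 529]);
translate([233, 200, 548]) cube([1195, 92, 19]);


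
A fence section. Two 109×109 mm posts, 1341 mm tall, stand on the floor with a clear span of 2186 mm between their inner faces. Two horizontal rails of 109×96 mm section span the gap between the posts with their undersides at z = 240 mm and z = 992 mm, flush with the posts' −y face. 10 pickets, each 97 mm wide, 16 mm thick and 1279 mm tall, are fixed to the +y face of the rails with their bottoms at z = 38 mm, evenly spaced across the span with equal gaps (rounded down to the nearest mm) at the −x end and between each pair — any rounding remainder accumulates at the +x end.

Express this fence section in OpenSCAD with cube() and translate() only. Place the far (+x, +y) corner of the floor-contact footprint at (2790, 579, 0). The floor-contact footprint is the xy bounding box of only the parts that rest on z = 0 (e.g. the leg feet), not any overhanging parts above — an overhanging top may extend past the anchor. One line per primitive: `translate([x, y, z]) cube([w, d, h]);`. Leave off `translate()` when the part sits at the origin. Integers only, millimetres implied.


translate([386, 470, 0]) cube([109, 109, 1341]);
translate([2681, 470, 0]) cube([109, 109, 1341]);
translate([495, 470, 240]) cube([2186, 109, 96]);
translate([495, 470, 992]) cube([2186, 109, 96]);
translate([605, 579, 38]) cube([97, 16, 1279]);
translate([812, 579, 38]) cube([97, 16, 1279]);
translate([1019, 579, 38]) cube([97, 16, 1279]);
translate([1226, 579, 38]) cube([97, 16, 1279]);
translate([1433, 579, 38]) cube([97, 16, 1279]);
translate([1640, 579, 38]) cube([97, 16, 1279]);
translate([1847, 579, 38]) cube([97, 16, 1279]);
translate([2054, 579, 38]) cube([97, 16, 1279]);
translate([2261, 579, 38]) cube([97, 16, 1279]);
translate([2468, 579, 38]) cube([97, 16, 1279]);


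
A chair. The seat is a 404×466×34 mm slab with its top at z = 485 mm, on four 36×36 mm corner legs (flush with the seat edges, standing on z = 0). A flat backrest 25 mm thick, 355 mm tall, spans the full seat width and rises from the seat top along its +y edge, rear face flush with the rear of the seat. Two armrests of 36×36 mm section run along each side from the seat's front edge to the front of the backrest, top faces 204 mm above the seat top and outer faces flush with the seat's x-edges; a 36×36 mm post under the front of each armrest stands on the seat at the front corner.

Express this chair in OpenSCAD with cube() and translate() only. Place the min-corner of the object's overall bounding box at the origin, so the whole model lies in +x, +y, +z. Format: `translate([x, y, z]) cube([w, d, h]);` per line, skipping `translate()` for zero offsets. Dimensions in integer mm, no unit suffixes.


// leg_h = 485 - 34 = 451
// arm post h = 204 - 36 = 168
translate([0, 0, 451]) cube([404, 466, 34]);
cube([36, 36, 451]);
translate([368, 0, 0]) cube([36, 36, 451]);
translate([0, 430, 0]) cube([36, 36, 451]);
translate([368, 430, 0]) cube([36, 36, 451]);
translate([0, 441, 485]) cube([404, 25, 355]);
translate([0, 0, 653]) cube([36, 441, 36]);
translate([368, 0, 653]) cube([36, 441, 36]);
translate([0, 0, 485]) cube([36, 36, 168]);
translate([368, 0, 485]) cube([36, 36, 168]);


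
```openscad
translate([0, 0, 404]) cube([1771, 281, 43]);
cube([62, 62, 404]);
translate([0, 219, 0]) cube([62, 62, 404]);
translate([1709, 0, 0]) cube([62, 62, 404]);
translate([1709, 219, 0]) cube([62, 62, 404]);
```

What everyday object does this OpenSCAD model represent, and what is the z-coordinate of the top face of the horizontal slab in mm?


A bench. The seat-top height is 447 mm.

A long slab on four corner posts — a bench. The slab sits at z = 404 with thickness 43, so the top is 404 + 43 = 447 mm.


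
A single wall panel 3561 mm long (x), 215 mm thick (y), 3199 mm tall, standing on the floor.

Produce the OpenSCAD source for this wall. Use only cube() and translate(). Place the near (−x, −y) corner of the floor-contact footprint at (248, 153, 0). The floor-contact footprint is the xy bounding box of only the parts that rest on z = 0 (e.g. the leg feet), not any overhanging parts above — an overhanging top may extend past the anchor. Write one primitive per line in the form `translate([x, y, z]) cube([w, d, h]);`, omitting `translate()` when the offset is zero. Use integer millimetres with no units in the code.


translate([248, 153, 0]) cube([3561, 215, 3199]);


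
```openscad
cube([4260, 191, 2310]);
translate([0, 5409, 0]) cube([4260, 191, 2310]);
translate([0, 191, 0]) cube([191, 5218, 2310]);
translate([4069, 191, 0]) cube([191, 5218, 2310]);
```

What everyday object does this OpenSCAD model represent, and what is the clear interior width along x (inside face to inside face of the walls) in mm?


A house (or room) frame. The interior width is 3878 mm.

Four 2310 mm walls enclosing a rectangle with no floor or roof — a room or house frame. Outside width is 4260 mm and wall thickness is 191 mm, so the interior width is 4260 − 2 × 191 = 3878 mm.


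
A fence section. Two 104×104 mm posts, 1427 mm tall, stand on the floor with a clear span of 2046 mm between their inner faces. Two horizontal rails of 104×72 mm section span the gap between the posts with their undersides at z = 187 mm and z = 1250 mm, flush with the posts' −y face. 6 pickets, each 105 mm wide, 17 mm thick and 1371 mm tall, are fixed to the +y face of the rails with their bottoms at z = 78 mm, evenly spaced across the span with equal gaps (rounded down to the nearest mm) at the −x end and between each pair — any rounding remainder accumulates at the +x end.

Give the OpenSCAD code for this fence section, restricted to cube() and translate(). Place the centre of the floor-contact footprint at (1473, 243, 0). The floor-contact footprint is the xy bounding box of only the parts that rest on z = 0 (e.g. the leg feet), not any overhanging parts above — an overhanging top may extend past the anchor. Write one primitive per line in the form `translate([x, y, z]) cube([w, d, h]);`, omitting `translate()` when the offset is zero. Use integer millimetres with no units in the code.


translate([346, 191, 0]) cube([104, 104, 1427]);
translate([2496, 191, 0]) cube([104, 104, 1427]);
translate([450, 191, 187]) cube([2046, 104, 72]);
translate([450, 191, 1250]) cube([2046, 104, 72]);
translate([652, 295, 78]) cube([105, 17, 1371]);
translate([959, 295, 78]) cube([105, 17, 1371]);
translate([1266, 295, 78]) cube([105, 17, 1371]);
translate([1573, 295, 78]) cube([105, 17, 1371]);
translate([1880, 295, 78]) cube([105, 17, 1371]);
translate([2187, 295, 78]) cube([105, 17, 1371]);


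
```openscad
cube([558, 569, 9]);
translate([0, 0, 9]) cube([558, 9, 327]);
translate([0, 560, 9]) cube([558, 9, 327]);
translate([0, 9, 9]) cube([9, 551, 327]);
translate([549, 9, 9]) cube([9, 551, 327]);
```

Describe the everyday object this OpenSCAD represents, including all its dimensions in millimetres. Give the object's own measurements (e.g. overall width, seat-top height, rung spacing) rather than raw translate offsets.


An open-topped rectangular box: outside dimensions 558×569×336 mm, with a uniform wall and base thickness of 9 mm. The base is a full 558×569 slab on the floor; four walls sit on top of the base. The front and back walls (the −y and +y sides) span the full width; the two side walls fit between them.


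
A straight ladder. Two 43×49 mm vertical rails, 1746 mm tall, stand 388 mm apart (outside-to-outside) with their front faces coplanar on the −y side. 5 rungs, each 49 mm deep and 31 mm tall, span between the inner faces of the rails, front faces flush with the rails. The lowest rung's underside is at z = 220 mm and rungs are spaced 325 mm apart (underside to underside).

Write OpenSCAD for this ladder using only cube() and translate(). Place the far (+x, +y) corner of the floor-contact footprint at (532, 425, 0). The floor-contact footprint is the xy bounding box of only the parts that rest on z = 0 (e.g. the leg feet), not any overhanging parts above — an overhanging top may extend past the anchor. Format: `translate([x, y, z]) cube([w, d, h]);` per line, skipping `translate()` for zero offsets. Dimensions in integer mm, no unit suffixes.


translate([144, 376, 0]) cube([43, 49, 1746]);
translate([489, 376, 0]) cube([43, 49, 1746]);
translate([187, 376, 220]) cube([302, 49, 31]);
translate([187, 376, 545]) cube([302, 49, 31]);
translate([187, 376, 870]) cube([302, 49, 31]);
translate([187, 376, 1195]) cube([302, 49, 31]);
translate([187, 376, 1520]) cube([302, 49, 31]);


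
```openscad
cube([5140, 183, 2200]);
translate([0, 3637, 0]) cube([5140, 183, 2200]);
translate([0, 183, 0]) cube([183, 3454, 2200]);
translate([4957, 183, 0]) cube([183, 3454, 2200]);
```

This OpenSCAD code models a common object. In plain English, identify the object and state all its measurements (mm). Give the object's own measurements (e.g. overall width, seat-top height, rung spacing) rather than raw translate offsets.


The wall frame of a small rectangular building: four walls, each 2200 mm tall and 183 mm thick, enclosing a footprint 5140 mm (x) by 3820 mm (y) outside-to-outside, with no floor or roof. The front and back walls (the −y and +y sides) span the full width; the two side walls fit between them.


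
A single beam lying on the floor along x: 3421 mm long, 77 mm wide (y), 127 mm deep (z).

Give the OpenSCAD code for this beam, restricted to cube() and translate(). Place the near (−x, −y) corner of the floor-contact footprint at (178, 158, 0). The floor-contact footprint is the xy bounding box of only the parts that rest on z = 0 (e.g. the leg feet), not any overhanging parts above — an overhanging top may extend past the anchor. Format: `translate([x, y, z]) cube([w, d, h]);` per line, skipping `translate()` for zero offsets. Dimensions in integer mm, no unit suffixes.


translate([178, 158, 0]) cube([3421, 77, 127]);


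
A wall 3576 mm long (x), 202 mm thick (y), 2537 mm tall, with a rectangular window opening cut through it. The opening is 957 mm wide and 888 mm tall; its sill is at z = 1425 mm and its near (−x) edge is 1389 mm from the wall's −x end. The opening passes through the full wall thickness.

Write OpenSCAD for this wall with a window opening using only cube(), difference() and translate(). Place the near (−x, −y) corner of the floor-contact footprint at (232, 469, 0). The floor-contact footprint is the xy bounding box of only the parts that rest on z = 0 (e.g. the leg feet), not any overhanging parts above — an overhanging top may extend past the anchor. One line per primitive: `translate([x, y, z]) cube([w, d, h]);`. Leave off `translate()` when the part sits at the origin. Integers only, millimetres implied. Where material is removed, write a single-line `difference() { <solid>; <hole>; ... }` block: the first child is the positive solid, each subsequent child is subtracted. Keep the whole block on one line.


difference() { translate([232, 469, 0]) cube([3576, 202, 2537]); translate([1621, 469, 1425]) cube([957, 202, 888]); }


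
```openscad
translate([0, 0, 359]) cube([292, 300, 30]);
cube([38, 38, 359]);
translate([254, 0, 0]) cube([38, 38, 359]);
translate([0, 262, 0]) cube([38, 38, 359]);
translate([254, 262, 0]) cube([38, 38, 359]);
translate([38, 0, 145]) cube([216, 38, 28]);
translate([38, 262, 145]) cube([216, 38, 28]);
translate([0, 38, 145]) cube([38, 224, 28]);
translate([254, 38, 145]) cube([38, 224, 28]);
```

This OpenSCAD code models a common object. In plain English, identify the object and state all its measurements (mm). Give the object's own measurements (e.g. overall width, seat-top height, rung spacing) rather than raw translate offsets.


A four-legged stool. The seat is a 292×300×30 mm slab whose top surface is at z = 389 mm; four square legs, each 38×38 mm in cross-section, run from the floor (z = 0) to the underside of the seat, each flush with a corner of the seat. Four stretchers, 38 mm wide and 28 mm tall, connect adjacent legs with their undersides at z = 145 mm, each running between the inner faces of the legs it joins and aligned with the legs' outer faces on the other axis.
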